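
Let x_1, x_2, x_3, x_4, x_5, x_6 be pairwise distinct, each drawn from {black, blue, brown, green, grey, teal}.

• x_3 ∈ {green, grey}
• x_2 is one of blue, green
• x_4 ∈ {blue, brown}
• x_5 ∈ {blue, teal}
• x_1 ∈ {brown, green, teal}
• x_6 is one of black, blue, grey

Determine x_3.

grey

Among the 6 variables, black fits only x_6 (and all 6 values in {black, blue, brown, green, grey, teal} must be used), so x_6 = black.
The 5 still-open variables together cover exactly {blue, brown, green, grey, teal} — 5 values for 5 variables — and grey appears only in x_3's list, so x_3 = grey.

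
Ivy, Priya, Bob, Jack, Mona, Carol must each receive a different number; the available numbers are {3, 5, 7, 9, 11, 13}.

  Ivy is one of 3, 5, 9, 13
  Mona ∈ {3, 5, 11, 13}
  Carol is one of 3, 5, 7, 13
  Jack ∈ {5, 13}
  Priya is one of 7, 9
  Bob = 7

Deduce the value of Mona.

Bob's domain is down to {7}, so Bob = 7. Strike 7 from Priya, Carol.
That leaves Priya = 9. Strike 9 from Ivy.
Among the 4 still-open variables, 11 fits only Mona (and all 4 values in {3, 5, 11, 13} must be used), so Mona = 11.

11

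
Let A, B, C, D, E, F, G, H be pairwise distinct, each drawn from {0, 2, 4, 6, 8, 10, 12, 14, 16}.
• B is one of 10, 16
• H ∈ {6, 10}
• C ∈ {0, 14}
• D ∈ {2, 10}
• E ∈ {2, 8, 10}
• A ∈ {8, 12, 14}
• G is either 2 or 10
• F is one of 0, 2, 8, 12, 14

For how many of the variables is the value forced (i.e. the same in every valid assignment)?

Among the 8 variables, 6 fits only H (and all 8 values in {0, 2, 6, 8, 10, 12, 14, 16} must be used), so H = 6.
The 7 still-open variables together cover exactly {0, 2, 8, 10, 12, 14, 16} — 7 values for 7 variables — and 16 appears only in B's list, so B = 16.
D and G share exactly the 2 values {2, 10}; by pigeonhole those values go to them, so strike 2, 10 from E, F.
E has just one choice, so E = 8. Remove 8 from A, F.
Determined: B=16, E=8, H=6. The other variables each still have more than one consistent value. That makes 3.

3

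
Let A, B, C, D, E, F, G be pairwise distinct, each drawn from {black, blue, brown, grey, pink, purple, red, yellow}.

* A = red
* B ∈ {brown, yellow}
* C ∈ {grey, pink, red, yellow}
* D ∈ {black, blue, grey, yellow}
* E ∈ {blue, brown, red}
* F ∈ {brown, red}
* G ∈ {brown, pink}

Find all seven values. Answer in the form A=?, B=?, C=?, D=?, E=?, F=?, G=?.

A must be red (only option left). Strike red from C, E, F.
F must be brown (only option left). Remove brown from B, E, G.
G must be pink (only option left). Strike pink from C.
B must be yellow (only option left). Strike yellow from C, D.
C must be grey (only option left). Remove grey from D.
E has just one choice, so E = blue. Eliminate blue elsewhere: D.
D's domain is down to {black}, so D = black.

A=red, B=yellow, C=grey, D=black, E=blue, F=brown, G=pink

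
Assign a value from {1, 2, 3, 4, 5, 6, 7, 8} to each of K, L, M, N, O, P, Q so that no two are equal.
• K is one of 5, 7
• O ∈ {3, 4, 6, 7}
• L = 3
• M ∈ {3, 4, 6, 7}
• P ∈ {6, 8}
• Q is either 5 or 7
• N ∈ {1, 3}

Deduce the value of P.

L has just one choice, so L = 3. Eliminate 3 elsewhere: M, N, O.
N must be 1 (only option left).
The 5 still-open variables together cover exactly {4, 5, 6, 7, 8} — 5 values for 5 variables — and 8 appears only in P's list, so P = 8.

8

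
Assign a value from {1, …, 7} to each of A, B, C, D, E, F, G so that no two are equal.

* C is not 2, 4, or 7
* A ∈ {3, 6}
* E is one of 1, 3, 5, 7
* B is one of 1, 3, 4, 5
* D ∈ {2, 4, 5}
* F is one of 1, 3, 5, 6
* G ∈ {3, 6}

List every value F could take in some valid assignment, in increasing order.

The 7 variables together cover exactly {1, 2, 3, 4, 5, 6, 7} — 7 values for 7 variables — and 2 appears only in D's list, so D = 2.
Among the 6 still-open variables, 4 fits only B (and all 6 values in {1, 3, 4, 5, 6, 7} must be used), so B = 4.
The 5 still-open variables draw from only 5 values {1, 3, 5, 6, 7}, so each is used; only E can be 7, hence E = 7.
A and G between them cover only {3, 6} — a naked pair. Remove those values from C, F.
No further eliminations apply; F can still be any of 1, 5.

1, 5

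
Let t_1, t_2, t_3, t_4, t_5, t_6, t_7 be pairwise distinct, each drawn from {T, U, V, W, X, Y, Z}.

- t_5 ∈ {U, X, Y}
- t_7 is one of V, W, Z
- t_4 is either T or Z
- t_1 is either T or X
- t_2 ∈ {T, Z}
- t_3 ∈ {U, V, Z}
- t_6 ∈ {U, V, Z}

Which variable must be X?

t_1

The 7 variables draw from only 7 values {T, U, V, W, X, Y, Z}, so each is used; only t_7 can be W, hence t_7 = W.
The 6 still-open variables draw from only 6 values {T, U, V, X, Y, Z}, so each is used; only t_5 can be Y, hence t_5 = Y.
The 5 still-open variables draw from only 5 values {T, U, V, X, Z}, so each is used; only t_1 can be X, hence t_1 = X.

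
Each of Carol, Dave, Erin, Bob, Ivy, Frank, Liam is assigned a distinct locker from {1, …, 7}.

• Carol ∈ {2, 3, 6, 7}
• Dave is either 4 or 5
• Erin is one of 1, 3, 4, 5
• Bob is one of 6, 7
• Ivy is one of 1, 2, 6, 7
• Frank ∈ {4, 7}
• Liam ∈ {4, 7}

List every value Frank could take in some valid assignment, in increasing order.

4, 7

Frank and Liam between them cover only {4, 7} — a naked pair. Remove those values from Carol, Dave, Erin, Bob, Ivy.
That leaves Dave = 5. Strike 5 from Erin.
That leaves Bob = 6. So Carol, Ivy can't be 6.
No further eliminations apply; Frank can still be any of 4, 7.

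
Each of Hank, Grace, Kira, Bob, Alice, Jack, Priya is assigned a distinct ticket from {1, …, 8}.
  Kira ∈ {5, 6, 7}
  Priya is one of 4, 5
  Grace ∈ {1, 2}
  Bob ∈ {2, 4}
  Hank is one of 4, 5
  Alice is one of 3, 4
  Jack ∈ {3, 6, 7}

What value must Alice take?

3

The 7 variables together cover exactly {1, 2, 3, 4, 5, 6, 7} — 7 values for 7 variables — and 1 appears only in Grace's list, so Grace = 1.
The 6 still-open variables together cover exactly {2, 3, 4, 5, 6, 7} — 6 values for 6 variables — and 2 appears only in Bob's list, so Bob = 2.
Hank and Priya share exactly the 2 values {4, 5}; by pigeonhole those values go to them, so strike 4, 5 from Kira, Alice.
So Alice = 3.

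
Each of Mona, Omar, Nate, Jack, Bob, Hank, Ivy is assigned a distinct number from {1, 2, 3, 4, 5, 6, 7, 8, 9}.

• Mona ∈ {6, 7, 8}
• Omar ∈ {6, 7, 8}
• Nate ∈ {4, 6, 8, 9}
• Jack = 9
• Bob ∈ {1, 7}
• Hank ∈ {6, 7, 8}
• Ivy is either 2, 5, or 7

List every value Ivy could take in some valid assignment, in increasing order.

2, 5

Jack must be 9 (only option left). Eliminate 9 elsewhere: Nate.
Mona, Omar, Hank between them cover only {6, 7, 8} — a naked triple. Remove those values from Nate, Bob, Ivy.
Nate must be 4 (only option left).
Bob must be 1 (only option left).
No further eliminations apply; Ivy can still be any of 2, 5.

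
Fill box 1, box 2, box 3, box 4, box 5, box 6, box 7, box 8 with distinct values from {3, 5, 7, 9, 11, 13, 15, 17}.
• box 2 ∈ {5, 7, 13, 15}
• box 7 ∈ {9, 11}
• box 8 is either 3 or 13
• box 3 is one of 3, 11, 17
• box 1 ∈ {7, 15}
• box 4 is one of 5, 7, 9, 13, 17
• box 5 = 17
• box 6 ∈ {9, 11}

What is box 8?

box 5 must be 17 (only option left). Eliminate 17 elsewhere: box 3, box 4.
box 6 and box 7 share exactly the 2 values {9, 11}; by pigeonhole those values go to them, so strike 9, 11 from box 3, box 4.
That leaves box 3 = 3. Remove 3 from box 8.
So box 8 = 13.

13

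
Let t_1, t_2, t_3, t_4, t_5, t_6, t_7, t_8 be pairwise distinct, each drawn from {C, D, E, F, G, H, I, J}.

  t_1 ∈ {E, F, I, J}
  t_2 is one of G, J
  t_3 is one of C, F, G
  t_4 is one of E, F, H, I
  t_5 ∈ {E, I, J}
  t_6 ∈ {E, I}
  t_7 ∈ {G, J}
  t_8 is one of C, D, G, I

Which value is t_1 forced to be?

F

The 8 variables together cover exactly {C, D, E, F, G, H, I, J} — 8 values for 8 variables — and D appears only in t_8's list, so t_8 = D.
Among the 7 still-open variables, C fits only t_3 (and all 7 values in {C, E, F, G, H, I, J} must be used), so t_3 = C.
The 6 still-open variables draw from only 6 values {E, F, G, H, I, J}, so each is used; only t_4 can be H, hence t_4 = H.
The 5 still-open variables draw from only 5 values {E, F, G, I, J}, so each is used; only t_1 can be F, hence t_1 = F.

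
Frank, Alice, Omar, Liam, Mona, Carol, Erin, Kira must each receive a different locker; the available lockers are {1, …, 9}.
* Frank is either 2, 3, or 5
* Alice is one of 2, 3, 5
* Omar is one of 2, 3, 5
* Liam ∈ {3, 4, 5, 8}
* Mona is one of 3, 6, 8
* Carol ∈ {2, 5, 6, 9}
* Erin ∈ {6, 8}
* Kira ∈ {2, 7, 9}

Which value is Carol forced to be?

The 8 variables together cover exactly {2, 3, 4, 5, 6, 7, 8, 9} — 8 values for 8 variables — and 4 appears only in Liam's list, so Liam = 4.
The 7 still-open variables draw from only 7 values {2, 3, 5, 6, 7, 8, 9}, so each is used; only Kira can be 7, hence Kira = 7.
The 6 still-open variables together cover exactly {2, 3, 5, 6, 8, 9} — 6 values for 6 variables — and 9 appears only in Carol's list, so Carol = 9.

9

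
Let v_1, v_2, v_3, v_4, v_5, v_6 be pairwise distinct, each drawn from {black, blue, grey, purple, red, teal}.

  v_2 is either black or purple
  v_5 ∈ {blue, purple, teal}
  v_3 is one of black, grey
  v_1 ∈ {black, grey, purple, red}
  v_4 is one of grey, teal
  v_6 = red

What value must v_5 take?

blue

v_6's domain is down to {red}, so v_6 = red. Eliminate red elsewhere: v_1.
The 5 still-open variables together cover exactly {black, blue, grey, purple, teal} — 5 values for 5 variables — and blue appears only in v_5's list, so v_5 = blue.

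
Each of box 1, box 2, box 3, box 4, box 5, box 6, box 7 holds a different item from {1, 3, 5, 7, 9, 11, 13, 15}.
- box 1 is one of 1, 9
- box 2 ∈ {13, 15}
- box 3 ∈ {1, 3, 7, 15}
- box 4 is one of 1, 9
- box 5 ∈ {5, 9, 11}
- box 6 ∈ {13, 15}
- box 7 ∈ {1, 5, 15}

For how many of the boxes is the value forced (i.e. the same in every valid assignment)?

2

box 1 and box 4 share exactly the 2 values {1, 9}; by pigeonhole those values go to them, so strike 1, 9 from box 3, box 5, box 7.
box 2 and box 6 share exactly the 2 values {13, 15}; by pigeonhole those values go to them, so strike 13, 15 from box 3, box 7.
box 7's domain is down to {5}, so box 7 = 5. So box 5 can't be 5.
box 5's domain is down to {11}, so box 5 = 11.
Determined: box 5=11, box 7=5. The other boxes each still have more than one consistent value. That makes 2.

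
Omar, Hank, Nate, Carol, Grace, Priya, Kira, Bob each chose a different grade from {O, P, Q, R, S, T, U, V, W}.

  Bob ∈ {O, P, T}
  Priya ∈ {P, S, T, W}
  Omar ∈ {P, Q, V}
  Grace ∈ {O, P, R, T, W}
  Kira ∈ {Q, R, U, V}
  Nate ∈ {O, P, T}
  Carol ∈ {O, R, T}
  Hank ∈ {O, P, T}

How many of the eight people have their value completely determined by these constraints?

3

Hank, Nate, Bob between them cover only {O, P, T} — a naked triple. Remove those values from Omar, Carol, Grace, Priya.
Carol must be R (only option left). So Grace, Kira can't be R.
Grace's domain is down to {W}, so Grace = W. Strike W from Priya.
Priya's domain is down to {S}, so Priya = S.
Determined: Carol=R, Grace=W, Priya=S. The other people each still have more than one consistent value. That makes 3.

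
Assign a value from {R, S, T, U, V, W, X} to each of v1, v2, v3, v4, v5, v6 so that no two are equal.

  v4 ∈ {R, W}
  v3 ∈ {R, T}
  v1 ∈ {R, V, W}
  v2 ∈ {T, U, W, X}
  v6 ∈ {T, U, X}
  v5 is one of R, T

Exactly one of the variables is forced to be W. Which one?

The 6 variables draw from only 6 values {R, T, U, V, W, X}, so each is used; only v1 can be V, hence v1 = V.
The 2 variables v3 and v5 are confined to {R, T}, which locks those values in; drop them from v2, v4, v6.
So W goes to v4.

v4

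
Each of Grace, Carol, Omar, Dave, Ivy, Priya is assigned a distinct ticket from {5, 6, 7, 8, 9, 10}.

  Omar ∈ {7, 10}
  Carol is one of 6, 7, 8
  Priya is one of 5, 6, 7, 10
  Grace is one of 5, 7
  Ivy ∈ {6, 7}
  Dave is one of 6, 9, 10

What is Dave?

9

The 6 variables draw from only 6 values {5, 6, 7, 8, 9, 10}, so each is used; only Carol can be 8, hence Carol = 8.
The 5 still-open variables draw from only 5 values {5, 6, 7, 9, 10}, so each is used; only Dave can be 9, hence Dave = 9.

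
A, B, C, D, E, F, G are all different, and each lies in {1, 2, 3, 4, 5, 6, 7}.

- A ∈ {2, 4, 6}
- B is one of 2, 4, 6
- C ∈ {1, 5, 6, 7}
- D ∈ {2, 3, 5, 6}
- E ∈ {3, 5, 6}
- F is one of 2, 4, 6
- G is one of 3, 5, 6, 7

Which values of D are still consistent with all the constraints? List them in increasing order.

Among the 7 variables, 1 fits only C (and all 7 values in {1, 2, 3, 4, 5, 6, 7} must be used), so C = 1.
The 6 still-open variables together cover exactly {2, 3, 4, 5, 6, 7} — 6 values for 6 variables — and 7 appears only in G's list, so G = 7.
A, B, F between them cover only {2, 4, 6} — a naked triple. Remove those values from D, E.
No further eliminations apply; D can still be any of 3, 5.

3, 5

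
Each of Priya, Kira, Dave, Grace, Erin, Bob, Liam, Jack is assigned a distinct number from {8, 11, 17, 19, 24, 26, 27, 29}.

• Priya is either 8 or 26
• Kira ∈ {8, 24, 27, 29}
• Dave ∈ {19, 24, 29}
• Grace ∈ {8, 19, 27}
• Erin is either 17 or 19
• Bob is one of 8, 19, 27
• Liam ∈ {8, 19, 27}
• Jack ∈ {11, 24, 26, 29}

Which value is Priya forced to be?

26

The 8 variables together cover exactly {8, 11, 17, 19, 24, 26, 27, 29} — 8 values for 8 variables — and 11 appears only in Jack's list, so Jack = 11.
The 7 still-open variables draw from only 7 values {8, 17, 19, 24, 26, 27, 29}, so each is used; only Erin can be 17, hence Erin = 17.
The 6 still-open variables together cover exactly {8, 19, 24, 26, 27, 29} — 6 values for 6 variables — and 26 appears only in Priya's list, so Priya = 26.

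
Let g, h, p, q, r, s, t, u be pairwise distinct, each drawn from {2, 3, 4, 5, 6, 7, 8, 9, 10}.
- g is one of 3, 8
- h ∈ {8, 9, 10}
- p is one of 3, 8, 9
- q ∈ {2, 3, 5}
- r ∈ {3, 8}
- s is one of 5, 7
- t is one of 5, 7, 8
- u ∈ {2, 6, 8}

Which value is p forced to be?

9

Among the 8 variables, 6 fits only u (and all 8 values in {2, 3, 5, 6, 7, 8, 9, 10} must be used), so u = 6.
The 7 still-open variables together cover exactly {2, 3, 5, 7, 8, 9, 10} — 7 values for 7 variables — and 2 appears only in q's list, so q = 2.
Among the 6 still-open variables, 10 fits only h (and all 6 values in {3, 5, 7, 8, 9, 10} must be used), so h = 10.
The 5 still-open variables draw from only 5 values {3, 5, 7, 8, 9}, so each is used; only p can be 9, hence p = 9.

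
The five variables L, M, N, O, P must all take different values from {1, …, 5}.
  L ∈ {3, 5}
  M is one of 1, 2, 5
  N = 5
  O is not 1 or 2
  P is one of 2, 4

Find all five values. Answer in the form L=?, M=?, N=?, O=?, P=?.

L=3, M=1, N=5, O=4, P=2

N's domain is down to {5}, so N = 5. Strike 5 from L, M, O.
L's domain is down to {3}, so L = 3. Strike 3 from O.
That leaves O = 4. So P can't be 4.
P has just one choice, so P = 2. Eliminate 2 elsewhere: M.
M's domain is down to {1}, so M = 1.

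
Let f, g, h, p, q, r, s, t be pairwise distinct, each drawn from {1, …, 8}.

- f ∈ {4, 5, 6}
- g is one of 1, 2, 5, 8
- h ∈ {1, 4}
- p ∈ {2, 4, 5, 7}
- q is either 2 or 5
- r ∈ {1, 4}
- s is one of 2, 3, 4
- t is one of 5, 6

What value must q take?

The 8 variables together cover exactly {1, 2, 3, 4, 5, 6, 7, 8} — 8 values for 8 variables — and 3 appears only in s's list, so s = 3.
Among the 7 still-open variables, 7 fits only p (and all 7 values in {1, 2, 4, 5, 6, 7, 8} must be used), so p = 7.
The 6 still-open variables draw from only 6 values {1, 2, 4, 5, 6, 8}, so each is used; only g can be 8, hence g = 8.
The 5 still-open variables together cover exactly {1, 2, 4, 5, 6} — 5 values for 5 variables — and 2 appears only in q's list, so q = 2.

2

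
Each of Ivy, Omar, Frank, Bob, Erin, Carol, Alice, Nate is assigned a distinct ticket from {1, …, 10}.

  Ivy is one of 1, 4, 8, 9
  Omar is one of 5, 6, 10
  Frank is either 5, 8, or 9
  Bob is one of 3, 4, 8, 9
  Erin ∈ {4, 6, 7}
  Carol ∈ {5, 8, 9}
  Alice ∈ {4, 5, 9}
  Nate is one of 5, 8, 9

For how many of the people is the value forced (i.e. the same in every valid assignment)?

3

Frank, Carol, Nate between them cover only {5, 8, 9} — a naked triple. Remove those values from Ivy, Omar, Bob, Alice.
That leaves Alice = 4. Strike 4 from Ivy, Bob, Erin.
Ivy must be 1 (only option left).
Bob's domain is down to {3}, so Bob = 3.
Determined: Ivy=1, Bob=3, Alice=4. The other people each still have more than one consistent value. That makes 3.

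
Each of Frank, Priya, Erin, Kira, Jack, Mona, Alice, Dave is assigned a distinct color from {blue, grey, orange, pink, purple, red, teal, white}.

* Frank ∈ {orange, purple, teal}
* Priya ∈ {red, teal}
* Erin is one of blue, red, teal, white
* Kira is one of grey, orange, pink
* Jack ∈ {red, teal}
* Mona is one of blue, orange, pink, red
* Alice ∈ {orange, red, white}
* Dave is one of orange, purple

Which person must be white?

The 8 variables together cover exactly {blue, grey, orange, pink, purple, red, teal, white} — 8 values for 8 variables — and grey appears only in Kira's list, so Kira = grey.
The 7 still-open variables draw from only 7 values {blue, orange, pink, purple, red, teal, white}, so each is used; only Mona can be pink, hence Mona = pink.
Among the 6 still-open variables, blue fits only Erin (and all 6 values in {blue, orange, purple, red, teal, white} must be used), so Erin = blue.
Among the 5 still-open variables, white fits only Alice (and all 5 values in {orange, purple, red, teal, white} must be used), so Alice = white.

Alice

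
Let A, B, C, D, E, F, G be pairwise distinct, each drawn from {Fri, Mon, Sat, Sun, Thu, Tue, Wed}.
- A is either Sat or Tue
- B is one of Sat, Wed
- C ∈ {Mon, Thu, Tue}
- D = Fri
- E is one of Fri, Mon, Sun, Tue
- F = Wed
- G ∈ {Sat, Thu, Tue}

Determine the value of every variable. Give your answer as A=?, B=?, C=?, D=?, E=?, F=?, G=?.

D must be Fri (only option left). So E can't be Fri.
That leaves F = Wed. Strike Wed from B.
That leaves B = Sat. Strike Sat from A, G.
That leaves A = Tue. Strike Tue from C, E, G.
That leaves G = Thu. Strike Thu from C.
C has just one choice, so C = Mon. Strike Mon from E.
That leaves E = Sun.

A=Tue, B=Sat, C=Mon, D=Fri, E=Sun, F=Wed, G=Thu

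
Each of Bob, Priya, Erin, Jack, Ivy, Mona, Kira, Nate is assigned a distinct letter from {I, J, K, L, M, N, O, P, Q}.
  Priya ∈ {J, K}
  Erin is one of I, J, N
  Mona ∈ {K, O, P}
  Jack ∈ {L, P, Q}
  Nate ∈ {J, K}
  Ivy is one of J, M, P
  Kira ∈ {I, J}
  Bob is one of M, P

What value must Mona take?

O

Priya and Nate share exactly the 2 values {J, K}; by pigeonhole those values go to them, so strike J, K from Erin, Ivy, Mona, Kira.
Kira's domain is down to {I}, so Kira = I. Eliminate I elsewhere: Erin.
Erin must be N (only option left).
Bob and Ivy share exactly the 2 values {M, P}; by pigeonhole those values go to them, so strike M, P from Jack, Mona.
So Mona = O.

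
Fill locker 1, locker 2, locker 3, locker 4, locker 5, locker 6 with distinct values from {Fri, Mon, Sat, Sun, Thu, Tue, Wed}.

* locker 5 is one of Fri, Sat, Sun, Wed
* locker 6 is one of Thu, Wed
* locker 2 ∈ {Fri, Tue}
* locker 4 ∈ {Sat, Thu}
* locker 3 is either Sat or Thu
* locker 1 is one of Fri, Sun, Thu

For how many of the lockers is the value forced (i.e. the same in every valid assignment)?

2

The 6 variables together cover exactly {Fri, Sat, Sun, Thu, Tue, Wed} — 6 values for 6 variables — and Tue appears only in locker 2's list, so locker 2 = Tue.
locker 3 and locker 4 between them cover only {Sat, Thu} — a naked pair. Remove those values from locker 1, locker 5, locker 6.
locker 6 must be Wed (only option left). Strike Wed from locker 5.
Determined: locker 2=Tue, locker 6=Wed. The other lockers each still have more than one consistent value. That makes 2.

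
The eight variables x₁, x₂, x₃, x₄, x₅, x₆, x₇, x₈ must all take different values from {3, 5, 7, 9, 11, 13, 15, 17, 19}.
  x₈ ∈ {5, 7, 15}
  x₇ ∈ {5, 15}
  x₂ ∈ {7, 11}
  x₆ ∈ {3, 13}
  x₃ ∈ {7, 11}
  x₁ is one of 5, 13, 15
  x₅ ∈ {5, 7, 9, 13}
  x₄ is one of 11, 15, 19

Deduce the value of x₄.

The 8 variables draw from only 8 values {3, 5, 7, 9, 11, 13, 15, 19}, so each is used; only x₆ can be 3, hence x₆ = 3.
The 7 still-open variables together cover exactly {5, 7, 9, 11, 13, 15, 19} — 7 values for 7 variables — and 9 appears only in x₅'s list, so x₅ = 9.
The 6 still-open variables together cover exactly {5, 7, 11, 13, 15, 19} — 6 values for 6 variables — and 13 appears only in x₁'s list, so x₁ = 13.
The 5 still-open variables draw from only 5 values {5, 7, 11, 15, 19}, so each is used; only x₄ can be 19, hence x₄ = 19.

19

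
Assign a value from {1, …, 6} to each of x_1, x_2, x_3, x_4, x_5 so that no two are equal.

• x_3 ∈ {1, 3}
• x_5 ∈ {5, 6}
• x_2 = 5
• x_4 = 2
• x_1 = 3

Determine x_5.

6

x_1's domain is down to {3}, so x_1 = 3. So x_3 can't be 3.
That leaves x_2 = 5. Eliminate 5 elsewhere: x_5.
So x_5 = 6.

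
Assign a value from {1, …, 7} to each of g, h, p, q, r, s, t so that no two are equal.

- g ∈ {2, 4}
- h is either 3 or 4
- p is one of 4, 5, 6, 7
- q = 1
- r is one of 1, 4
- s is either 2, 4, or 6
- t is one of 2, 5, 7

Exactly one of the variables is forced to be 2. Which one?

g

q must be 1 (only option left). Eliminate 1 elsewhere: r.
r's domain is down to {4}, so r = 4. Strike 4 from g, h, p, s.
So 2 goes to g.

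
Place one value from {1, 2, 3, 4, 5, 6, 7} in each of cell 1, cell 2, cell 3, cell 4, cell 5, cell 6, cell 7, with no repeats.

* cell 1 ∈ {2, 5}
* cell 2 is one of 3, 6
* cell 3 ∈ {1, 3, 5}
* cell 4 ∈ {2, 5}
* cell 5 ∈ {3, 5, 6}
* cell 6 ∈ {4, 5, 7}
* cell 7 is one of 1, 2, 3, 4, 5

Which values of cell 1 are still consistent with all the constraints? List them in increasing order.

The 7 variables draw from only 7 values {1, 2, 3, 4, 5, 6, 7}, so each is used; only cell 6 can be 7, hence cell 6 = 7.
The 6 still-open variables draw from only 6 values {1, 2, 3, 4, 5, 6}, so each is used; only cell 7 can be 4, hence cell 7 = 4.
The 5 still-open variables draw from only 5 values {1, 2, 3, 5, 6}, so each is used; only cell 3 can be 1, hence cell 3 = 1.
The 2 variables cell 1 and cell 4 are confined to {2, 5}, which locks those values in; drop them from cell 5.
No further eliminations apply; cell 1 can still be any of 2, 5.

2, 5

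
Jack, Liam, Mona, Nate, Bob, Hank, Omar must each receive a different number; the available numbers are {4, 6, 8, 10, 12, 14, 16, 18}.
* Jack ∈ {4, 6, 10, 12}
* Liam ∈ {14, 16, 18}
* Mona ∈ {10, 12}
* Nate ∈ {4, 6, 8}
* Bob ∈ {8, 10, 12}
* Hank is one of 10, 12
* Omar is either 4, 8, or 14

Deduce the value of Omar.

14

Mona and Hank between them cover only {10, 12} — a naked pair. Remove those values from Jack, Bob.
Bob must be 8 (only option left). Strike 8 from Nate, Omar.
The 2 variables Jack and Nate are confined to {4, 6}, which locks those values in; drop them from Omar.
So Omar = 14.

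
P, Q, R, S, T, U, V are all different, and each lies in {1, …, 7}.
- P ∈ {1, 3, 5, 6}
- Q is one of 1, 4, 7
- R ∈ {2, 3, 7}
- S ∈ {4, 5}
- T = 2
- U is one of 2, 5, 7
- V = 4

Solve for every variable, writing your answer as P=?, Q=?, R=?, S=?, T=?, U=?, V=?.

P=6, Q=1, R=3, S=5, T=2, U=7, V=4

T must be 2 (only option left). Strike 2 from R, U.
V must be 4 (only option left). Strike 4 from Q, S.
S has just one choice, so S = 5. So P, U can't be 5.
U must be 7 (only option left). So Q, R can't be 7.
Q's domain is down to {1}, so Q = 1. Remove 1 from P.
R must be 3 (only option left). Remove 3 from P.
That leaves P = 6.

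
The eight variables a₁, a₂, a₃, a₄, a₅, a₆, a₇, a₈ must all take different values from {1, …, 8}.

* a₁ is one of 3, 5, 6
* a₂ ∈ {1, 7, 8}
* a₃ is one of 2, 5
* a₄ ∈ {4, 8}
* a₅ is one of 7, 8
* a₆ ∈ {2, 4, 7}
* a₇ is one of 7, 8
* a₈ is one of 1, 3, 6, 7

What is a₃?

a₅ and a₇ share exactly the 2 values {7, 8}; by pigeonhole those values go to them, so strike 7, 8 from a₂, a₄, a₆, a₈.
a₂'s domain is down to {1}, so a₂ = 1. So a₈ can't be 1.
a₄ has just one choice, so a₄ = 4. So a₆ can't be 4.
a₆ has just one choice, so a₆ = 2. Strike 2 from a₃.
So a₃ = 5.

5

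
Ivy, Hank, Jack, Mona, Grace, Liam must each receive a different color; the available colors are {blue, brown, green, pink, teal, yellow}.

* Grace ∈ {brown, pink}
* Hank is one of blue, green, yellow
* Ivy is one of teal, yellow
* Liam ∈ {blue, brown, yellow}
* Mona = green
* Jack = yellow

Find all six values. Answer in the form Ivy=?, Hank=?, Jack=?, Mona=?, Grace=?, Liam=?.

Ivy=teal, Hank=blue, Jack=yellow, Mona=green, Grace=pink, Liam=brown

Jack must be yellow (only option left). Strike yellow from Ivy, Hank, Liam.
That leaves Mona = green. Strike green from Hank.
Ivy has just one choice, so Ivy = teal.
Hank has just one choice, so Hank = blue. So Liam can't be blue.
Liam must be brown (only option left). So Grace can't be brown.
Grace must be pink (only option left).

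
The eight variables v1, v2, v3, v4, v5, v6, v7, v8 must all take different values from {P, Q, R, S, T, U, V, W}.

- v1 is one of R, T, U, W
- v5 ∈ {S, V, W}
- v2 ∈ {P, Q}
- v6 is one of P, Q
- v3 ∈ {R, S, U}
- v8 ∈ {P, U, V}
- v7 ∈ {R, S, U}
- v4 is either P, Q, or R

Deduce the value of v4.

The 8 variables draw from only 8 values {P, Q, R, S, T, U, V, W}, so each is used; only v1 can be T, hence v1 = T.
Among the 7 still-open variables, W fits only v5 (and all 7 values in {P, Q, R, S, U, V, W} must be used), so v5 = W.
Among the 6 still-open variables, V fits only v8 (and all 6 values in {P, Q, R, S, U, V} must be used), so v8 = V.
The 2 variables v2 and v6 are confined to {P, Q}, which locks those values in; drop them from v4.
So v4 = R.

R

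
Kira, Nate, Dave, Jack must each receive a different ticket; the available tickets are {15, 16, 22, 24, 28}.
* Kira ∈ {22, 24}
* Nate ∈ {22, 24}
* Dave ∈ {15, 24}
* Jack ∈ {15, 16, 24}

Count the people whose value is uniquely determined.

2

Among the 4 variables, 16 fits only Jack (and all 4 values in {15, 16, 22, 24} must be used), so Jack = 16.
The 3 still-open variables draw from only 3 values {15, 22, 24}, so each is used; only Dave can be 15, hence Dave = 15.
Determined: Dave=15, Jack=16. The other people each still have more than one consistent value. That makes 2.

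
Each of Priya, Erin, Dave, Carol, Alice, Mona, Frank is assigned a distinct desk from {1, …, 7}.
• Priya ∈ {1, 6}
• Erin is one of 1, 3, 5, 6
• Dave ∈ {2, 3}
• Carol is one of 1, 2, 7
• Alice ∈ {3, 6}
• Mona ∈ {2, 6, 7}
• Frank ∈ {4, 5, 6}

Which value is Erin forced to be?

5

The 7 variables together cover exactly {1, 2, 3, 4, 5, 6, 7} — 7 values for 7 variables — and 4 appears only in Frank's list, so Frank = 4.
The 6 still-open variables draw from only 6 values {1, 2, 3, 5, 6, 7}, so each is used; only Erin can be 5, hence Erin = 5.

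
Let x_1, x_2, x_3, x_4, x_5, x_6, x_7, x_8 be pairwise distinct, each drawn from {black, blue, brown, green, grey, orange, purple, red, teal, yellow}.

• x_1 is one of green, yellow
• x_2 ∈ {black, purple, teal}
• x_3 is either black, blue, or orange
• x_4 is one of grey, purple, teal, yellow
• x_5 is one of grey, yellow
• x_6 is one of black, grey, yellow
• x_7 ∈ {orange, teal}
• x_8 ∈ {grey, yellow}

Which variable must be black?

x_6

The 8 variables together cover exactly {black, blue, green, grey, orange, purple, teal, yellow} — 8 values for 8 variables — and blue appears only in x_3's list, so x_3 = blue.
Among the 7 still-open variables, green fits only x_1 (and all 7 values in {black, green, grey, orange, purple, teal, yellow} must be used), so x_1 = green.
The 6 still-open variables together cover exactly {black, grey, orange, purple, teal, yellow} — 6 values for 6 variables — and orange appears only in x_7's list, so x_7 = orange.
x_5 and x_8 share exactly the 2 values {grey, yellow}; by pigeonhole those values go to them, so strike grey, yellow from x_4, x_6.
So black goes to x_6.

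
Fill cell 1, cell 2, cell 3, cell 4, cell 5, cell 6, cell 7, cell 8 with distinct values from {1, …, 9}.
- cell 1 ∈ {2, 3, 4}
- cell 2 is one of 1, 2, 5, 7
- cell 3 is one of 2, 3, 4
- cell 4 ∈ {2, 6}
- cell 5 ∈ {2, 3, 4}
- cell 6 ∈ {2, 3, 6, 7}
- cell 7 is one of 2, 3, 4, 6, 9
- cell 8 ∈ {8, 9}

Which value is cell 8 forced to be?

8

cell 1, cell 3, cell 5 share exactly the 3 values {2, 3, 4}; by pigeonhole those values go to them, so strike 2, 3, 4 from cell 2, cell 4, cell 6, cell 7.
cell 4's domain is down to {6}, so cell 4 = 6. So cell 6, cell 7 can't be 6.
cell 6 has just one choice, so cell 6 = 7. Strike 7 from cell 2.
That leaves cell 7 = 9. Eliminate 9 elsewhere: cell 8.
So cell 8 = 8.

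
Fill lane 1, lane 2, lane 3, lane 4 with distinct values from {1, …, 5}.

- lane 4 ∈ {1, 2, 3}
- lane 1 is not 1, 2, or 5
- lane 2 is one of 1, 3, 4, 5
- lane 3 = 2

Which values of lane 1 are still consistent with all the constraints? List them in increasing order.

3, 4

lane 3's domain is down to {2}, so lane 3 = 2. So lane 4 can't be 2.
No further eliminations apply; lane 1 can still be any of 3, 4.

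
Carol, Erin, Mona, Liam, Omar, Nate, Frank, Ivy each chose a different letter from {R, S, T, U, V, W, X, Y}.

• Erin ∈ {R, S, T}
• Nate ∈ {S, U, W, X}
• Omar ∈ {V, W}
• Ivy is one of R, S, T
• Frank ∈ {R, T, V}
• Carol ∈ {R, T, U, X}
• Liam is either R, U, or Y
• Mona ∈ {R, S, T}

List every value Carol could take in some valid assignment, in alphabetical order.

U, X

The 8 variables together cover exactly {R, S, T, U, V, W, X, Y} — 8 values for 8 variables — and Y appears only in Liam's list, so Liam = Y.
The 3 variables Erin, Mona, Ivy are confined to {R, S, T}, which locks those values in; drop them from Carol, Nate, Frank.
Frank must be V (only option left). Remove V from Omar.
Omar has just one choice, so Omar = W. Eliminate W elsewhere: Nate.
No further eliminations apply; Carol can still be any of U, X.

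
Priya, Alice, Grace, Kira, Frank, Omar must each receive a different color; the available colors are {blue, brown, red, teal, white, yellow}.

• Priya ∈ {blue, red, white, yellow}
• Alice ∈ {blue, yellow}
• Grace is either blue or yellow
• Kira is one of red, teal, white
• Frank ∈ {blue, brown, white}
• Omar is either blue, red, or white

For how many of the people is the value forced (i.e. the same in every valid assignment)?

2

Among the 6 variables, brown fits only Frank (and all 6 values in {blue, brown, red, teal, white, yellow} must be used), so Frank = brown.
The 5 still-open variables draw from only 5 values {blue, red, teal, white, yellow}, so each is used; only Kira can be teal, hence Kira = teal.
Alice and Grace between them cover only {blue, yellow} — a naked pair. Remove those values from Priya, Omar.
Determined: Kira=teal, Frank=brown. The other people each still have more than one consistent value. That makes 2.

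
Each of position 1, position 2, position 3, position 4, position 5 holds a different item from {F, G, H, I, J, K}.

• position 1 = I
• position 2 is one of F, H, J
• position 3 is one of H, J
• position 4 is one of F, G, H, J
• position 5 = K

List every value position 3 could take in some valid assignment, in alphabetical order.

H, J

position 1 has just one choice, so position 1 = I.
position 5's domain is down to {K}, so position 5 = K.
No further eliminations apply; position 3 can still be any of H, J.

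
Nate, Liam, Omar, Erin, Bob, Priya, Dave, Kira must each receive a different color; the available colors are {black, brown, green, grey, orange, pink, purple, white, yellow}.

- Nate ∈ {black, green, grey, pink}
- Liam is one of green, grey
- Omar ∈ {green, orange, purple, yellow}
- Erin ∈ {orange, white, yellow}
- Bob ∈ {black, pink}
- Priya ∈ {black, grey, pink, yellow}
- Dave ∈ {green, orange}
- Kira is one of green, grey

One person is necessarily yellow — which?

The 8 variables draw from only 8 values {black, green, grey, orange, pink, purple, white, yellow}, so each is used; only Omar can be purple, hence Omar = purple.
The 7 still-open variables together cover exactly {black, green, grey, orange, pink, white, yellow} — 7 values for 7 variables — and white appears only in Erin's list, so Erin = white.
The 6 still-open variables draw from only 6 values {black, green, grey, orange, pink, yellow}, so each is used; only Dave can be orange, hence Dave = orange.
The 5 still-open variables draw from only 5 values {black, green, grey, pink, yellow}, so each is used; only Priya can be yellow, hence Priya = yellow.

Priya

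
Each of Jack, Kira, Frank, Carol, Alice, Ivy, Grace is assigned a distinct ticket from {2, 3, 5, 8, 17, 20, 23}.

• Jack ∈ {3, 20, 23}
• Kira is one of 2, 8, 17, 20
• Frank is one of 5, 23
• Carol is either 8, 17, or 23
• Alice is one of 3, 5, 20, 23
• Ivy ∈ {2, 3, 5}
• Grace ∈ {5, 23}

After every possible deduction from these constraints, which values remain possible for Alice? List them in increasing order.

3, 20

Frank and Grace share exactly the 2 values {5, 23}; by pigeonhole those values go to them, so strike 5, 23 from Jack, Carol, Alice, Ivy.
Jack and Alice between them cover only {3, 20} — a naked pair. Remove those values from Kira, Ivy.
Ivy's domain is down to {2}, so Ivy = 2. Remove 2 from Kira.
No further eliminations apply; Alice can still be any of 3, 20.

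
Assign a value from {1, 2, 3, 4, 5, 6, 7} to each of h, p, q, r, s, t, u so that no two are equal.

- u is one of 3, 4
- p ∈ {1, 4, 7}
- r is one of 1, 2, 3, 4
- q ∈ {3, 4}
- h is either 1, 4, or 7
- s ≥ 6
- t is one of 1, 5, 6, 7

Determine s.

6

The 7 variables draw from only 7 values {1, 2, 3, 4, 5, 6, 7}, so each is used; only r can be 2, hence r = 2.
Among the 6 still-open variables, 5 fits only t (and all 6 values in {1, 3, 4, 5, 6, 7} must be used), so t = 5.
Among the 5 still-open variables, 6 fits only s (and all 5 values in {1, 3, 4, 6, 7} must be used), so s = 6.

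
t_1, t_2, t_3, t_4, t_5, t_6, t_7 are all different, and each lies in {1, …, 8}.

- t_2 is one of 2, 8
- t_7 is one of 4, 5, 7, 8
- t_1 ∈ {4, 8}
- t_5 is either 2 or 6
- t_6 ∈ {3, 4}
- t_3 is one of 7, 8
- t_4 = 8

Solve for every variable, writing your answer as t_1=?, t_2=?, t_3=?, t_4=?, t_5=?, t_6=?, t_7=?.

t_4's domain is down to {8}, so t_4 = 8. Remove 8 from t_1, t_2, t_3, t_7.
t_1 must be 4 (only option left). Strike 4 from t_6, t_7.
t_2 must be 2 (only option left). Remove 2 from t_5.
t_3 has just one choice, so t_3 = 7. So t_7 can't be 7.
That leaves t_5 = 6.
t_6's domain is down to {3}, so t_6 = 3.
t_7's domain is down to {5}, so t_7 = 5.

t_1=4, t_2=2, t_3=7, t_4=8, t_5=6, t_6=3, t_7=5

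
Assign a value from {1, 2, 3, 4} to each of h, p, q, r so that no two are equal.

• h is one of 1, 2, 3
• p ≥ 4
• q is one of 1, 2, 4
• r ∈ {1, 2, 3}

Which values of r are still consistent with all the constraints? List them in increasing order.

p's domain is down to {4}, so p = 4. Remove 4 from q.
No further eliminations apply; r can still be any of 1, 2, 3.

1, 2, 3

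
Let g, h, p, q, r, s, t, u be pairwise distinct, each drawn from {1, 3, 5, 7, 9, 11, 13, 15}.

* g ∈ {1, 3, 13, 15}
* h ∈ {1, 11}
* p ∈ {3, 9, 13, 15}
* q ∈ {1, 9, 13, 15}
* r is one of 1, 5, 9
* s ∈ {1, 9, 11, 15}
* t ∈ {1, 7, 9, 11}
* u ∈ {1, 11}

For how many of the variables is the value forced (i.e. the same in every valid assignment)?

2

The 8 variables together cover exactly {1, 3, 5, 7, 9, 11, 13, 15} — 8 values for 8 variables — and 5 appears only in r's list, so r = 5.
Among the 7 still-open variables, 7 fits only t (and all 7 values in {1, 3, 7, 9, 11, 13, 15} must be used), so t = 7.
h and u share exactly the 2 values {1, 11}; by pigeonhole those values go to them, so strike 1, 11 from g, q, s.
Determined: r=5, t=7. The other variables each still have more than one consistent value. That makes 2.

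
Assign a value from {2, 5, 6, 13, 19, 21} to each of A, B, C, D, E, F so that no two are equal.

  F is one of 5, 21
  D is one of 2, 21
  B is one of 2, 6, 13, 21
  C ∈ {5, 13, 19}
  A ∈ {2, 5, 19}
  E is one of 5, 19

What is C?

13

Among the 6 variables, 6 fits only B (and all 6 values in {2, 5, 6, 13, 19, 21} must be used), so B = 6.
The 5 still-open variables together cover exactly {2, 5, 13, 19, 21} — 5 values for 5 variables — and 13 appears only in C's list, so C = 13.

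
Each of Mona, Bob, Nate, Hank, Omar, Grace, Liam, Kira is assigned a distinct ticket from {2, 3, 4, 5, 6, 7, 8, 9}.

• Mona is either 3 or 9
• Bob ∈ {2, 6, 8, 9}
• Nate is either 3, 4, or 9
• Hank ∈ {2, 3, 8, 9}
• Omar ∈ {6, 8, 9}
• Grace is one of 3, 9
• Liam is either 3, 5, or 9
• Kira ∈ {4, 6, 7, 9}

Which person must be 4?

Nate

The 8 variables together cover exactly {2, 3, 4, 5, 6, 7, 8, 9} — 8 values for 8 variables — and 5 appears only in Liam's list, so Liam = 5.
The 7 still-open variables together cover exactly {2, 3, 4, 6, 7, 8, 9} — 7 values for 7 variables — and 7 appears only in Kira's list, so Kira = 7.
The 6 still-open variables together cover exactly {2, 3, 4, 6, 8, 9} — 6 values for 6 variables — and 4 appears only in Nate's list, so Nate = 4.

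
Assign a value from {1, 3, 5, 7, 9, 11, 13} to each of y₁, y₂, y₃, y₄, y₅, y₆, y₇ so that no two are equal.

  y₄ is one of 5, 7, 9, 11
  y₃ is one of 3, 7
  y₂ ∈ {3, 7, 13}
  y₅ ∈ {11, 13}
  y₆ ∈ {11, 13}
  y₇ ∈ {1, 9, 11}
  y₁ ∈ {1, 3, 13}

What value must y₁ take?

1

The 7 variables draw from only 7 values {1, 3, 5, 7, 9, 11, 13}, so each is used; only y₄ can be 5, hence y₄ = 5.
The 6 still-open variables together cover exactly {1, 3, 7, 9, 11, 13} — 6 values for 6 variables — and 9 appears only in y₇'s list, so y₇ = 9.
The 5 still-open variables draw from only 5 values {1, 3, 7, 11, 13}, so each is used; only y₁ can be 1, hence y₁ = 1.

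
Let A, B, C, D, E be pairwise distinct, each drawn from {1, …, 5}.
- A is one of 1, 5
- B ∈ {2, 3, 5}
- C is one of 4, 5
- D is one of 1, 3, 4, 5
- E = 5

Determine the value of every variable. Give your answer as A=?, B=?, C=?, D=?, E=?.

E must be 5 (only option left). Eliminate 5 elsewhere: A, B, C, D.
A has just one choice, so A = 1. Remove 1 from D.
C's domain is down to {4}, so C = 4. So D can't be 4.
D's domain is down to {3}, so D = 3. Strike 3 from B.
B has just one choice, so B = 2.

A=1, B=2, C=4, D=3, E=5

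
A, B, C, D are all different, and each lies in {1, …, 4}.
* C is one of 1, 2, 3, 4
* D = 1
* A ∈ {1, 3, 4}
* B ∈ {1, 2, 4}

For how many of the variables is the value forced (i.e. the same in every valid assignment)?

D's domain is down to {1}, so D = 1. Eliminate 1 elsewhere: A, B, C.
Determined: D=1. The other variables each still have more than one consistent value. That makes 1.

1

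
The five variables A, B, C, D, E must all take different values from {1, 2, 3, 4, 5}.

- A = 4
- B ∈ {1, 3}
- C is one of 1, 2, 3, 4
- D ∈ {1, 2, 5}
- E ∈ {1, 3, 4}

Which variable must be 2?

A must be 4 (only option left). So C, E can't be 4.
Among the 4 still-open variables, 5 fits only D (and all 4 values in {1, 2, 3, 5} must be used), so D = 5.
The 3 still-open variables draw from only 3 values {1, 2, 3}, so each is used; only C can be 2, hence C = 2.

C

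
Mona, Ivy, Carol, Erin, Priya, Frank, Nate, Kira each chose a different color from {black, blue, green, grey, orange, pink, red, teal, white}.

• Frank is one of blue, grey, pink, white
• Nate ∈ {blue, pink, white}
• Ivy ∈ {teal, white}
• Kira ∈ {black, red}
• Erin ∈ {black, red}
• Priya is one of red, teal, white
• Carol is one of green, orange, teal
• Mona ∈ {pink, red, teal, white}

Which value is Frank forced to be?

grey

Erin and Kira between them cover only {black, red} — a naked pair. Remove those values from Mona, Priya.
Ivy and Priya between them cover only {teal, white} — a naked pair. Remove those values from Mona, Carol, Frank, Nate.
Mona has just one choice, so Mona = pink. Eliminate pink elsewhere: Frank, Nate.
Nate's domain is down to {blue}, so Nate = blue. Eliminate blue elsewhere: Frank.
So Frank = grey.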